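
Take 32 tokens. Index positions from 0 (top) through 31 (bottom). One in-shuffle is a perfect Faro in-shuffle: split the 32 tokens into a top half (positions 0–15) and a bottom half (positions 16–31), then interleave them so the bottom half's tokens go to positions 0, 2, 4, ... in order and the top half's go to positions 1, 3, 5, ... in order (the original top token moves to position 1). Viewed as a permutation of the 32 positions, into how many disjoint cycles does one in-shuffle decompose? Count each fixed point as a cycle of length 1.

4

Trace each unvisited position around until it returns:
(0 1 3 7 15 31 30 28 24 16) (2 5 11 23 14 29 26 20 8 17) (4 9 19 6 13 27 22 12 25 18) (10 21)
4 cycles in total.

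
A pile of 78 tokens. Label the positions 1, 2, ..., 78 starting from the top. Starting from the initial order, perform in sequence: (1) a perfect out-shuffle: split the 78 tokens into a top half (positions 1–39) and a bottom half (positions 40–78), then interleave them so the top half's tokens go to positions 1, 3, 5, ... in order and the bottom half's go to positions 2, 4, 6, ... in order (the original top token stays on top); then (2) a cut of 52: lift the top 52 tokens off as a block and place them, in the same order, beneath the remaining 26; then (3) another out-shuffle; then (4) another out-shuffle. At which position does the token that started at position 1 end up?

Track the token from position 1 forward through each operation:
  after op 1 (out-shuffle): 1 → 1
  after op 2 (cut 52): 1 → 27
  after op 3 (out-shuffle): 27 → 53
  after op 4 (out-shuffle): 53 → 28

28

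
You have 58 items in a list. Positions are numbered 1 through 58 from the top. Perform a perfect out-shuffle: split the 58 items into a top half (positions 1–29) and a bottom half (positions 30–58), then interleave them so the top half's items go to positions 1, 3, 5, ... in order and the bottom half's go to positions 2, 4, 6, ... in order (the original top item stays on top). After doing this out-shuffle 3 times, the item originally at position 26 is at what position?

30

Track the item's position through each out-shuffle:
26 → 51 → 44 → 30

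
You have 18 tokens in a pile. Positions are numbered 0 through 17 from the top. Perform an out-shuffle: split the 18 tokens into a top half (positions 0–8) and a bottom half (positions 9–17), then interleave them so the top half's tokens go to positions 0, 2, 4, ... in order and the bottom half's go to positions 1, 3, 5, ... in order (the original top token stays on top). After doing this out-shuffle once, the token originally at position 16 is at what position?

Track the token's position through each out-shuffle:
16 → 15

15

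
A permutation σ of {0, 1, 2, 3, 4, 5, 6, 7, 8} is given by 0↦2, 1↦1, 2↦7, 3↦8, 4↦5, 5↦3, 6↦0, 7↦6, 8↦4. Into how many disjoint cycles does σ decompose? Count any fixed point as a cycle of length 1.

Cycle decomposition: (0 2 7 6) (1) (3 8 4 5).
3 cycles.

3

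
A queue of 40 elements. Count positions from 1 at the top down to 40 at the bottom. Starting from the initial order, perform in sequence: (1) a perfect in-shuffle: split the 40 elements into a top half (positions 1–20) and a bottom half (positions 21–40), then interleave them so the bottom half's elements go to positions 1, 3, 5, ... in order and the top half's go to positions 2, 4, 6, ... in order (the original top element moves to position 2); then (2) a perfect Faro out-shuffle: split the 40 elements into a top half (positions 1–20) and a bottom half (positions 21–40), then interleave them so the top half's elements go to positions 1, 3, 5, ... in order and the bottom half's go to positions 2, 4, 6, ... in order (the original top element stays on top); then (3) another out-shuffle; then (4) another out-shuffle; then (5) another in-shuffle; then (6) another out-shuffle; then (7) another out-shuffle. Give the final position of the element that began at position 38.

28

Track the element from position 38 forward through each operation:
  after op 1 (in-shuffle): 38 → 35
  after op 2 (out-shuffle): 35 → 30
  after op 3 (out-shuffle): 30 → 20
  after op 4 (out-shuffle): 20 → 39
  after op 5 (in-shuffle): 39 → 37
  after op 6 (out-shuffle): 37 → 34
  after op 7 (out-shuffle): 34 → 28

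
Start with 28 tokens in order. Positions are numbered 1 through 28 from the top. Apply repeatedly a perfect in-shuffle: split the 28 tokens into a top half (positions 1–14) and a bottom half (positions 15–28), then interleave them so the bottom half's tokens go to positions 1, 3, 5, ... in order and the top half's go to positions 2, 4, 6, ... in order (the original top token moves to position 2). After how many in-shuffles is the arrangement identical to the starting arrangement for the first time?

28

The in-shuffle permutes the 28 positions with cycle lengths [28].
Every token is home exactly when every cycle has completed a whole number of laps, i.e. after lcm(28) = 28 in-shuffles.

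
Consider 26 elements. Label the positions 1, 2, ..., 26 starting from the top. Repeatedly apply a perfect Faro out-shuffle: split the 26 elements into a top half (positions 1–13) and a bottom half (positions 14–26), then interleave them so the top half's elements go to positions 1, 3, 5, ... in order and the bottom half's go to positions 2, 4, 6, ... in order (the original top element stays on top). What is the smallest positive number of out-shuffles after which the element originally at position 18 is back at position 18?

Follow position 18 under repeated out-shuffles:
18 → 10 → 19 → 12 → 23 → 20 → 14 → 2 → 3 → 5 → 9 → 17 → 8 → 15 → 4 → 7 → 13 → 25 → 24 → 22 → 18
It first returns after 20 out-shuffles.

20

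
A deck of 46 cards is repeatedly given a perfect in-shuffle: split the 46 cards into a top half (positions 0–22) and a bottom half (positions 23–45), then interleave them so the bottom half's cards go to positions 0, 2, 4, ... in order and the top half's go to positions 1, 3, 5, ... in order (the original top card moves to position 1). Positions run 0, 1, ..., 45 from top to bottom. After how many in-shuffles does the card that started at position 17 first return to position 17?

23

Follow position 17 under repeated in-shuffles:
17 → 35 → 24 → 2 → 5 → 11 → 23 → 0 → ... → 17 (length 23)
It first returns after 23 in-shuffles.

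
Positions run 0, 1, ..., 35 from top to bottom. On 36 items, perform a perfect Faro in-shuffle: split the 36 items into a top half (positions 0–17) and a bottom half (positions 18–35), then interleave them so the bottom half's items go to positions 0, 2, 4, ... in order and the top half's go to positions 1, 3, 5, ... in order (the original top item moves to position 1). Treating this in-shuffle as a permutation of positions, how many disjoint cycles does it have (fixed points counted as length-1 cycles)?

1

Trace each unvisited position around until it returns:
(0 1 3 7 15 31 ... len 36)
1 cycle in total.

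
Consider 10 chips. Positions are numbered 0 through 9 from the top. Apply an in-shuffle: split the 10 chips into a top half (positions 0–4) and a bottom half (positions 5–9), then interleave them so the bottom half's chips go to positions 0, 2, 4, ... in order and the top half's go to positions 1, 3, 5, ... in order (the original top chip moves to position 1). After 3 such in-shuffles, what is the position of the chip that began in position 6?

0

Track the chip's position through each in-shuffle:
6 → 2 → 5 → 0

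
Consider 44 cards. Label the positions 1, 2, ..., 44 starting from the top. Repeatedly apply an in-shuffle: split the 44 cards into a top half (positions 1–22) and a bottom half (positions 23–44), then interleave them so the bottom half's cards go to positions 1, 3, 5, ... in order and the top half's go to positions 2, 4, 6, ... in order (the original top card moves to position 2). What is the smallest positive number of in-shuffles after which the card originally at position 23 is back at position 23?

Follow position 23 under repeated in-shuffles:
23 → 1 → 2 → 4 → 8 → 16 → 32 → 19 → 38 → 31 → 17 → 34 → 23
It first returns after 12 in-shuffles.

12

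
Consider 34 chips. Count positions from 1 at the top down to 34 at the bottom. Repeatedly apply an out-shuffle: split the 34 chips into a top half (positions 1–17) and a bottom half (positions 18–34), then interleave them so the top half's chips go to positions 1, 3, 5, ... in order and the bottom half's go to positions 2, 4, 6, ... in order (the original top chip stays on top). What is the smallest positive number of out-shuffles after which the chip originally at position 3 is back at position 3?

Follow position 3 under repeated out-shuffles:
3 → 5 → 9 → 17 → 33 → 32 → 30 → 26 → 18 → 2 → 3
It first returns after 10 out-shuffles.

10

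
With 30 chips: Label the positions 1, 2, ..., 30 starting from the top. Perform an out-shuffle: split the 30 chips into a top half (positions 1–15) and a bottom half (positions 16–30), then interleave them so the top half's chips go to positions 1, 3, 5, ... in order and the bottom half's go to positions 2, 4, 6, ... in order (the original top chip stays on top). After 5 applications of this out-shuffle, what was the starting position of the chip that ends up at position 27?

Work backwards from position 27, undoing one out-shuffle at a time:
27 ← 14 ← 22 ← 26 ← 28 ← 29
So the chip now at position 27 started at position 29.

29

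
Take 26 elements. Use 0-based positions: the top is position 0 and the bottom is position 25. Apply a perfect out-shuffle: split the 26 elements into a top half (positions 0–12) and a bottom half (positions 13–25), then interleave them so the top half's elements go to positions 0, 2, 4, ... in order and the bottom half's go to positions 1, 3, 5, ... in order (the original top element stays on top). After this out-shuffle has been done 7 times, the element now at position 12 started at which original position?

Work backwards from position 12, undoing one out-shuffle at a time:
12 ← 6 ← 3 ← 14 ← 7 ← 16 ← 8 ← 4
So the element now at position 12 started at position 4.

4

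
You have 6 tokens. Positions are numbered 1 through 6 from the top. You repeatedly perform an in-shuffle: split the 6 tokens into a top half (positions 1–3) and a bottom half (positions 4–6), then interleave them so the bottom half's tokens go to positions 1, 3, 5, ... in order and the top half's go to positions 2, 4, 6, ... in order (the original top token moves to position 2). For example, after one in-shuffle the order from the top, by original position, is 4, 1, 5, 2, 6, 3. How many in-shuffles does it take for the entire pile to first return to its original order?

The in-shuffle permutes the 6 positions with cycle lengths [3, 3].
Every token is home exactly when every cycle has completed a whole number of laps, i.e. after lcm(3) = 3 in-shuffles.

3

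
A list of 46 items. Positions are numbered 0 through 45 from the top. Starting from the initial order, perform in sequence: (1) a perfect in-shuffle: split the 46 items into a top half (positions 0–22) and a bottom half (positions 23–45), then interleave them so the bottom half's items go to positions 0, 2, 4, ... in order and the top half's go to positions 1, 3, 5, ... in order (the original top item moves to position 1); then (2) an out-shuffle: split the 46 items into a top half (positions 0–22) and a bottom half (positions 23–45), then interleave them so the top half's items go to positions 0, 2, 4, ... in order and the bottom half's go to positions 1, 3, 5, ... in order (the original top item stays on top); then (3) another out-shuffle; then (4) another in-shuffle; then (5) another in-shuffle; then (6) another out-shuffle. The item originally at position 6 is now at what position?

Track the item from position 6 forward through each operation:
  after op 1 (in-shuffle): 6 → 13
  after op 2 (out-shuffle): 13 → 26
  after op 3 (out-shuffle): 26 → 7
  after op 4 (in-shuffle): 7 → 15
  after op 5 (in-shuffle): 15 → 31
  after op 6 (out-shuffle): 31 → 17

17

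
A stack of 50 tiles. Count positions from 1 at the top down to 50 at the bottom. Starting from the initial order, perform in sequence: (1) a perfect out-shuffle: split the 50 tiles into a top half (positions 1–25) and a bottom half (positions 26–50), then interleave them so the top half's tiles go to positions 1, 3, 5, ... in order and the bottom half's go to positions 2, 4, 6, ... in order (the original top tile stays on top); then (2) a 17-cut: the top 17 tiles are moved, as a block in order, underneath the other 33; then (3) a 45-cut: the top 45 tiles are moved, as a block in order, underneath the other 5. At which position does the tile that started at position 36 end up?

10

Track the tile from position 36 forward through each operation:
  after op 1 (out-shuffle): 36 → 22
  after op 2 (cut 17): 22 → 5
  after op 3 (cut 45): 5 → 10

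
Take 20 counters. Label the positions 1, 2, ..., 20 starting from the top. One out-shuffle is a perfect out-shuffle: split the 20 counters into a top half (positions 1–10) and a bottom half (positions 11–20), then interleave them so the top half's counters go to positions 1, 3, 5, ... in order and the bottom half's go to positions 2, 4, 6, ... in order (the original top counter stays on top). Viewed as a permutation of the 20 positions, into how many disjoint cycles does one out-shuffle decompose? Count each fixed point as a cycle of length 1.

Trace each unvisited position around until it returns:
(1) (2 3 5 9 17 14 ... len 18) (20)
3 cycles in total.

3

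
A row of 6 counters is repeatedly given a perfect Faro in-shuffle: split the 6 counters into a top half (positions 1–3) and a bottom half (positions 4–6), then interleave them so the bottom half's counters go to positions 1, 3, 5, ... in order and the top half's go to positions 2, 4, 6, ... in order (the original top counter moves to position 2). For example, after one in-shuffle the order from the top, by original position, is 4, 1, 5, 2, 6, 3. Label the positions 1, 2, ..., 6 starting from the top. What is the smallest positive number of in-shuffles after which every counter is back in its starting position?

3

The in-shuffle permutes the 6 positions with cycle lengths [3, 3].
Every counter is home exactly when every cycle has completed a whole number of laps, i.e. after lcm(3) = 3 in-shuffles.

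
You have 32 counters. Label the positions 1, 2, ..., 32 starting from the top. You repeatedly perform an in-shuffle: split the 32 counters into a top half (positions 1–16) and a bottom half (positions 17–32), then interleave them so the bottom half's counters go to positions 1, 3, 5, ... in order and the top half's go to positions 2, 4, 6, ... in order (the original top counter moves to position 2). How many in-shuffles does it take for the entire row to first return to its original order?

10

The in-shuffle permutes the 32 positions with cycle lengths [2, 10, 10, 10].
Every counter is home exactly when every cycle has completed a whole number of laps, i.e. after lcm(2, 10) = 10 in-shuffles.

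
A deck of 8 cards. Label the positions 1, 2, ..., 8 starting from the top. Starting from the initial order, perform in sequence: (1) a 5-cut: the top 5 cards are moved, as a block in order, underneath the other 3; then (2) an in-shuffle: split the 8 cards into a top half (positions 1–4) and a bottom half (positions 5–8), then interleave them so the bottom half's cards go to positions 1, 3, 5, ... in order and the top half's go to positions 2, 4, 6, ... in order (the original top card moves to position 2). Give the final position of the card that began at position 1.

8

Track the card from position 1 forward through each operation:
  after op 1 (cut 5): 1 → 4
  after op 2 (in-shuffle): 4 → 8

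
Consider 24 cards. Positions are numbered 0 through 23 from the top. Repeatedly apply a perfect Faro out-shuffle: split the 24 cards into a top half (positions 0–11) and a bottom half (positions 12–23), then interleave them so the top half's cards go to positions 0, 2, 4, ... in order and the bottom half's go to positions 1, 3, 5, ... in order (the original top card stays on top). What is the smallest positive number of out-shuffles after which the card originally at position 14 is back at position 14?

11

Follow position 14 under repeated out-shuffles:
14 → 5 → 10 → 20 → 17 → 11 → 22 → 21 → 19 → 15 → 7 → 14
It first returns after 11 out-shuffles.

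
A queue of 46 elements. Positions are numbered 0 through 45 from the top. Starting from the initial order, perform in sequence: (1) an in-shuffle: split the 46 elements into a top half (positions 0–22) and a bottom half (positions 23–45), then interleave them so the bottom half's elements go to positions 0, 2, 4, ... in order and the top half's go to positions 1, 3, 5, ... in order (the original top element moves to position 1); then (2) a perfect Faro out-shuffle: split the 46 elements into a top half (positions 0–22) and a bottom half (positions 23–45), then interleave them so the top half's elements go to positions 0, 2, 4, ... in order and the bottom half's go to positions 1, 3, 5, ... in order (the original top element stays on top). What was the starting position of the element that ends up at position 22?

Undo the operations in reverse order, starting from position 22:
  undo op 2 (out-shuffle, from top half): 22 ← 11
  undo op 1 (in-shuffle, from top half): 11 ← 5
So the element at position 22 came from original position 5.

5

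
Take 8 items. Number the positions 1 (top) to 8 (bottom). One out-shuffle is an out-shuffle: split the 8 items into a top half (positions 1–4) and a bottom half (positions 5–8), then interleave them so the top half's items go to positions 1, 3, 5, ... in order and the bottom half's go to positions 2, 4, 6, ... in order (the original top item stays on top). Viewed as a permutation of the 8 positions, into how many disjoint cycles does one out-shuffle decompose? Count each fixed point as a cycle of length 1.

4

Trace each unvisited position around until it returns:
(1) (2 3 5) (4 7 6) (8)
4 cycles in total.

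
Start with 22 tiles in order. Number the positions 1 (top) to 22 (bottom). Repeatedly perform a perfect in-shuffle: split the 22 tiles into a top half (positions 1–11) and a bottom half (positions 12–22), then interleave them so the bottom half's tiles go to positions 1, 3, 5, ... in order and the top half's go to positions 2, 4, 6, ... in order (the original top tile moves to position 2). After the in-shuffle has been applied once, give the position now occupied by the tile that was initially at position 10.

20

Track the tile's position through each in-shuffle:
10 → 20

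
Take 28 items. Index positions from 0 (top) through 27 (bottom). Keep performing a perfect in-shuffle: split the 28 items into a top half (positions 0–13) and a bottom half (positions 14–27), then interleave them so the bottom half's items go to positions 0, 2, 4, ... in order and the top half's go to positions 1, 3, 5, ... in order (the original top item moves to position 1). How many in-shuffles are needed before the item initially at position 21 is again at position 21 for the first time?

28

Follow position 21 under repeated in-shuffles:
21 → 14 → 0 → 1 → 3 → 7 → 15 → 2 → ... → 21 (length 28)
It first returns after 28 in-shuffles.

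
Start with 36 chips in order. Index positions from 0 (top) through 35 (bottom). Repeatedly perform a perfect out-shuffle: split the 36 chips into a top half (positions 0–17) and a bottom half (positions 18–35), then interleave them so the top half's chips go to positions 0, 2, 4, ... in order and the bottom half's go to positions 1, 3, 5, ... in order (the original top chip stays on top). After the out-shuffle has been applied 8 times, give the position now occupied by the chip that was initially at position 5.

20

Track the chip's position through each out-shuffle:
5 → 10 → 20 → 5 → 10 → 20 → 5 → 10 → 20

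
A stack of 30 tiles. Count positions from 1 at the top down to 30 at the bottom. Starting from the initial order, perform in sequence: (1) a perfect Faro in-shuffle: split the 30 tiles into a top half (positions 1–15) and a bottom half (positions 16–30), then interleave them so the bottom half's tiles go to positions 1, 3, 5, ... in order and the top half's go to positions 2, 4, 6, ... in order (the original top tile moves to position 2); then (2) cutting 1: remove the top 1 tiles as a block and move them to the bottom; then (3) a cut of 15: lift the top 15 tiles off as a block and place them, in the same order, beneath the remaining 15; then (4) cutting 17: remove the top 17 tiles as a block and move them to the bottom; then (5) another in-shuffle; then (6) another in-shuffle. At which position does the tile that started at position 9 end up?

Track the tile from position 9 forward through each operation:
  after op 1 (in-shuffle): 9 → 18
  after op 2 (cut 1): 18 → 17
  after op 3 (cut 15): 17 → 2
  after op 4 (cut 17): 2 → 15
  after op 5 (in-shuffle): 15 → 30
  after op 6 (in-shuffle): 30 → 29

29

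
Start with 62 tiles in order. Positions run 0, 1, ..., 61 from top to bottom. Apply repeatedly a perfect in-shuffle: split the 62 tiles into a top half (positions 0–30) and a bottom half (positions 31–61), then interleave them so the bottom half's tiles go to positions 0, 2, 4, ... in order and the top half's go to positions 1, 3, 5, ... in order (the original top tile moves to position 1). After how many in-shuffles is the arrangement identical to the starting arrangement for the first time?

6

The in-shuffle permutes the 62 positions with cycle lengths [2, 3, 3, 6, 6, 6, 6, 6, 6, 6, 6, 6].
Every tile is home exactly when every cycle has completed a whole number of laps, i.e. after lcm(2, 3, 6) = 6 in-shuffles.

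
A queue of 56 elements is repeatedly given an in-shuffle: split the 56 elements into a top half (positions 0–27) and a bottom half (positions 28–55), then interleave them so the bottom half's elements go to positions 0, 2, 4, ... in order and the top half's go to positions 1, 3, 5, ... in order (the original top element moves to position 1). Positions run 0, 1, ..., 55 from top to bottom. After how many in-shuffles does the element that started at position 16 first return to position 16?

18

Follow position 16 under repeated in-shuffles:
16 → 33 → 10 → 21 → 43 → 30 → 4 → 9 → 19 → 39 → 22 → 45 → 34 → 12 → 25 → 51 → 46 → 36 → 16
It first returns after 18 in-shuffles.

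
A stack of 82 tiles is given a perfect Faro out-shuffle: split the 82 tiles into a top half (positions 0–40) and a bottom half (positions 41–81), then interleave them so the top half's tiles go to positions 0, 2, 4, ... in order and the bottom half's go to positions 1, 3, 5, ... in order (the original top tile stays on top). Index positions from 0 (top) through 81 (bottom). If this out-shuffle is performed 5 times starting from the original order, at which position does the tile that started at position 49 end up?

Track the tile's position through each out-shuffle:
49 → 17 → 34 → 68 → 55 → 29

29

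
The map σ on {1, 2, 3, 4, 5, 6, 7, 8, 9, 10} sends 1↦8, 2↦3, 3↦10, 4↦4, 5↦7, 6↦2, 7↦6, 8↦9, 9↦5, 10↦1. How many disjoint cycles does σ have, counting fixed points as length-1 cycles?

Cycle decomposition: (1 8 9 5 7 6 2 3 10) (4).
2 cycles.

2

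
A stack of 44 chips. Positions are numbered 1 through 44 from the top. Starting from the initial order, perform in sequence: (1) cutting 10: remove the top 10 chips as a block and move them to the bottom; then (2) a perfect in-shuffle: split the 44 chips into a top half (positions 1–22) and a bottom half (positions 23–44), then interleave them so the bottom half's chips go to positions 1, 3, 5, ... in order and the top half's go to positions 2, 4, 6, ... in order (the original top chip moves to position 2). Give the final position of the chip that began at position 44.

Track the chip from position 44 forward through each operation:
  after op 1 (cut 10): 44 → 34
  after op 2 (in-shuffle): 34 → 23

23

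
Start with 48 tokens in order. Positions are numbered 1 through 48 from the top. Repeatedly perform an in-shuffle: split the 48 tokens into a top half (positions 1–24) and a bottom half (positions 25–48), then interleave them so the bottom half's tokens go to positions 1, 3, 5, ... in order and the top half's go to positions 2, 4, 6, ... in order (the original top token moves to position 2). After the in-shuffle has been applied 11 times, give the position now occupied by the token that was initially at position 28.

Track the token's position through each in-shuffle:
28 → 7 → 14 → 28 → 7 → 14 → 28 → 7 → 14 → 28 → 7 → 14

14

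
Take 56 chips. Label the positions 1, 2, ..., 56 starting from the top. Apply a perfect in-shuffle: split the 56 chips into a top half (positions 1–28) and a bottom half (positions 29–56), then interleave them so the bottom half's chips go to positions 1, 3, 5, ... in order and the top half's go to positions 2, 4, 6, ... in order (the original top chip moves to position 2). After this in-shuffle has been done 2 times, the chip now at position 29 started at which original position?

Work backwards from position 29, undoing one in-shuffle at a time:
29 ← 43 ← 50
So the chip now at position 29 started at position 50.

50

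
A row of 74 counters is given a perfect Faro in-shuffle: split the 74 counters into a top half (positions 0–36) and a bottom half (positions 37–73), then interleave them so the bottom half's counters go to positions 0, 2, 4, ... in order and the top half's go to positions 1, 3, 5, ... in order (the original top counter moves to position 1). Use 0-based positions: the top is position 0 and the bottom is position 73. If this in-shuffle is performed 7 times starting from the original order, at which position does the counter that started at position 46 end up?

Track the counter's position through each in-shuffle:
46 → 18 → 37 → 0 → 1 → 3 → 7 → 15

15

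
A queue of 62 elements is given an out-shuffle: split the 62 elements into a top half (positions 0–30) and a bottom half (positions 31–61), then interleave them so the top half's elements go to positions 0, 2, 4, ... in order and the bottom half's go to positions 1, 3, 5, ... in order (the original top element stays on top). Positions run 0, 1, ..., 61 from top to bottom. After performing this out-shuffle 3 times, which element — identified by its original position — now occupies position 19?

Work backwards from position 19, undoing one out-shuffle at a time:
19 ← 40 ← 20 ← 10
So the element now at position 19 started at position 10.

10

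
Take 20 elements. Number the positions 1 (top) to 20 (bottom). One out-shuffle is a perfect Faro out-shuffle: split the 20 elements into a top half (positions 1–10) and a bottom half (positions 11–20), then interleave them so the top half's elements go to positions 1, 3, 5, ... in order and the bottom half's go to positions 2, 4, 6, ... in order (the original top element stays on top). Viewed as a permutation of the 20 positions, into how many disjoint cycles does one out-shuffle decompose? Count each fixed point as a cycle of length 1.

3

Trace each unvisited position around until it returns:
(1) (2 3 5 9 17 14 ... len 18) (20)
3 cycles in total.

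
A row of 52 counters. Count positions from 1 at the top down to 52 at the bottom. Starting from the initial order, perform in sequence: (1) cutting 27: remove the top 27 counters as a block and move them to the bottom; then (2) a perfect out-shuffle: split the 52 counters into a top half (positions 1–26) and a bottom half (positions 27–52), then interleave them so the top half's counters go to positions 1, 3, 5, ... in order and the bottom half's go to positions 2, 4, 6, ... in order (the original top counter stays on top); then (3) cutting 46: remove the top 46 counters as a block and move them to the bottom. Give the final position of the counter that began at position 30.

Track the counter from position 30 forward through each operation:
  after op 1 (cut 27): 30 → 3
  after op 2 (out-shuffle): 3 → 5
  after op 3 (cut 46): 5 → 11

11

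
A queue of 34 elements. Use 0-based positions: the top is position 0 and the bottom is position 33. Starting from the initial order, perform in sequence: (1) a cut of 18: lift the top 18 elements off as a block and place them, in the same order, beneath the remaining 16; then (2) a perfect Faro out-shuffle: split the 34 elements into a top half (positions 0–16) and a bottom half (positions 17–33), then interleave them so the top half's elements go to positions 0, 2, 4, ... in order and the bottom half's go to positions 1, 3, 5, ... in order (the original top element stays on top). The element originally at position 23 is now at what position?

Track the element from position 23 forward through each operation:
  after op 1 (cut 18): 23 → 5
  after op 2 (out-shuffle): 5 → 10

10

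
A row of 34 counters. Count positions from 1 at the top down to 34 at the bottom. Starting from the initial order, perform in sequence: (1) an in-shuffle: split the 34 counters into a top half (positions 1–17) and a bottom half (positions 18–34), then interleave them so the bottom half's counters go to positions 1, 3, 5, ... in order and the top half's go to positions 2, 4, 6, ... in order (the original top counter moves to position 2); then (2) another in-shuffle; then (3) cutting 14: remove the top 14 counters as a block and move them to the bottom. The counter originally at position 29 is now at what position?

Track the counter from position 29 forward through each operation:
  after op 1 (in-shuffle): 29 → 23
  after op 2 (in-shuffle): 23 → 11
  after op 3 (cut 14): 11 → 31

31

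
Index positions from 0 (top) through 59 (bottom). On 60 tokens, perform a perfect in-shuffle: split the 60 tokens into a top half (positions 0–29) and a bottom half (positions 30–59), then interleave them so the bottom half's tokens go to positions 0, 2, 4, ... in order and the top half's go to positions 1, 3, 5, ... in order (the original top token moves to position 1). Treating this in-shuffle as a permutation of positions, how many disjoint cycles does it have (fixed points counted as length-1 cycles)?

Trace each unvisited position around until it returns:
(0 1 3 7 15 31 ... len 60)
1 cycle in total.

1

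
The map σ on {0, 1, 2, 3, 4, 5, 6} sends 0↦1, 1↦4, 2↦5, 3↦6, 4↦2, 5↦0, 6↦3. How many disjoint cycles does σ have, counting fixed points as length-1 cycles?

Cycle decomposition: (0 1 4 2 5) (3 6).
2 cycles.

2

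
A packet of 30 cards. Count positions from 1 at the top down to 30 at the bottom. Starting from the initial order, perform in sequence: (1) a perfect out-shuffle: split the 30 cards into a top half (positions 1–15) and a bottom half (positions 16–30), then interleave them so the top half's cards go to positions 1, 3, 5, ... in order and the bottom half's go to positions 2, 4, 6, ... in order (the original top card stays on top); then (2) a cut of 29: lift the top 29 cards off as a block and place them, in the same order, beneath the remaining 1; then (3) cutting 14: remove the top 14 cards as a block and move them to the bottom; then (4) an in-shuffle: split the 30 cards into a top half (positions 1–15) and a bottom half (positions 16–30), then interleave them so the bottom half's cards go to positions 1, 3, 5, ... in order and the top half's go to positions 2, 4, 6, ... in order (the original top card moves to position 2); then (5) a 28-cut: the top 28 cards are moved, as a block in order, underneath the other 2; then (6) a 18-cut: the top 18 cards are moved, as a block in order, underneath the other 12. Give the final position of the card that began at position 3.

27

Track the card from position 3 forward through each operation:
  after op 1 (out-shuffle): 3 → 5
  after op 2 (cut 29): 5 → 6
  after op 3 (cut 14): 6 → 22
  after op 4 (in-shuffle): 22 → 13
  after op 5 (cut 28): 13 → 15
  after op 6 (cut 18): 15 → 27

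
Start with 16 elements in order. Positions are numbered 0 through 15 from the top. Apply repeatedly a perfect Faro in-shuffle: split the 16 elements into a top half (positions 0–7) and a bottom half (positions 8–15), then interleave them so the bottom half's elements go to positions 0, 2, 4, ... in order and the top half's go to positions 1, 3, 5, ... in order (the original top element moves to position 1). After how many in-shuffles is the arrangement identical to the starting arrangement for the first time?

The in-shuffle permutes the 16 positions with cycle lengths [8, 8].
Every element is home exactly when every cycle has completed a whole number of laps, i.e. after lcm(8) = 8 in-shuffles.

8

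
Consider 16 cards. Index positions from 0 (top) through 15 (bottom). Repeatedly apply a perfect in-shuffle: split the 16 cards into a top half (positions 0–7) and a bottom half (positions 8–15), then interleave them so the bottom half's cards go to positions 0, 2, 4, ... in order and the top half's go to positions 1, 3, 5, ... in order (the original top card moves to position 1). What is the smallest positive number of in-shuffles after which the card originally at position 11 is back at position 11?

Follow position 11 under repeated in-shuffles:
11 → 6 → 13 → 10 → 4 → 9 → 2 → 5 → 11
It first returns after 8 in-shuffles.

8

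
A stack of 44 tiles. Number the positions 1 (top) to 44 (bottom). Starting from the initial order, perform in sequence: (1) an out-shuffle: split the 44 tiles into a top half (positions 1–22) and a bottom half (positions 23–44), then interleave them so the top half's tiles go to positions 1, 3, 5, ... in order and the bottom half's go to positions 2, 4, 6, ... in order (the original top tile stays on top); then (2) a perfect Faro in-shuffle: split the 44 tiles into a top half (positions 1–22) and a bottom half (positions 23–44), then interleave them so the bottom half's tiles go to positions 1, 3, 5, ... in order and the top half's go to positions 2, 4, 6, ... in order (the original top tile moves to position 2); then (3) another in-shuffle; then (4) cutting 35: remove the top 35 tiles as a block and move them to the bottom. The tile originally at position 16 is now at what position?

Track the tile from position 16 forward through each operation:
  after op 1 (out-shuffle): 16 → 31
  after op 2 (in-shuffle): 31 → 17
  after op 3 (in-shuffle): 17 → 34
  after op 4 (cut 35): 34 → 43

43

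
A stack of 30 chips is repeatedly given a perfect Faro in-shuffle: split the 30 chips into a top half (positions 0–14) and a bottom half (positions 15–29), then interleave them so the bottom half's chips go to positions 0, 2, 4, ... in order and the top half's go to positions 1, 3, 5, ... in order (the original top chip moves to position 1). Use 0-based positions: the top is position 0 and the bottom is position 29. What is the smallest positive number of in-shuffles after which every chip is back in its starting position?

The in-shuffle permutes the 30 positions with cycle lengths [5, 5, 5, 5, 5, 5].
Every chip is home exactly when every cycle has completed a whole number of laps, i.e. after lcm(5) = 5 in-shuffles.

5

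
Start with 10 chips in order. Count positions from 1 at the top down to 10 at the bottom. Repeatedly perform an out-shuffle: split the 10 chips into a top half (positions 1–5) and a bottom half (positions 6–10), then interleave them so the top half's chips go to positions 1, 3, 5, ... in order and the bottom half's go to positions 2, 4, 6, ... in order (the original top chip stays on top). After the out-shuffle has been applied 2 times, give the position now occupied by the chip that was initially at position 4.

Track the chip's position through each out-shuffle:
4 → 7 → 4

4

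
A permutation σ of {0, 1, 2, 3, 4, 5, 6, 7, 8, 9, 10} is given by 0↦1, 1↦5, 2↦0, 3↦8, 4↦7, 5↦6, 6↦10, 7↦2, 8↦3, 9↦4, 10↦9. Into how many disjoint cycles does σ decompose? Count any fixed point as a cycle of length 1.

Cycle decomposition: (0 1 5 6 10 9 4 7 2) (3 8).
2 cycles.

2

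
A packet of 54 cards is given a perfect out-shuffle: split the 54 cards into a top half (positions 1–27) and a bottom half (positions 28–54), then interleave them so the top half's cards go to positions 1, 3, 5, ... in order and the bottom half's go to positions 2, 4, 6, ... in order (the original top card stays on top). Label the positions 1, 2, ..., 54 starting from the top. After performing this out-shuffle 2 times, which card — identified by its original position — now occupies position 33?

9

Work backwards from position 33, undoing one out-shuffle at a time:
33 ← 17 ← 9
So the card now at position 33 started at position 9.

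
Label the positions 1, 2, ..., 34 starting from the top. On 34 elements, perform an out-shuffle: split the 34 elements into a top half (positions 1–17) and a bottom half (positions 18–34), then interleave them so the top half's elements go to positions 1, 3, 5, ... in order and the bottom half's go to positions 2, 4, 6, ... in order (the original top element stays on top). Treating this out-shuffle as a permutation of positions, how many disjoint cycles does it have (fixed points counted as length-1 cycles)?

Trace each unvisited position around until it returns:
(1) (2 3 5 9 17 33 32 30 26 18) (4 7 13 25 16 31 28 22 10 19) (6 11 21 8 15 29 24 14 27 20) (12 23) (34)
6 cycles in total.

6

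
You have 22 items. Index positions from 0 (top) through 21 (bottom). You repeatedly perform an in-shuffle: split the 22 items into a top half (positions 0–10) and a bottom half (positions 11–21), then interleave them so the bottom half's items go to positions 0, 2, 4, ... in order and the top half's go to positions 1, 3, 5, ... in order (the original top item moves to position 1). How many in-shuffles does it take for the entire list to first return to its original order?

The in-shuffle permutes the 22 positions with cycle lengths [11, 11].
Every item is home exactly when every cycle has completed a whole number of laps, i.e. after lcm(11) = 11 in-shuffles.

11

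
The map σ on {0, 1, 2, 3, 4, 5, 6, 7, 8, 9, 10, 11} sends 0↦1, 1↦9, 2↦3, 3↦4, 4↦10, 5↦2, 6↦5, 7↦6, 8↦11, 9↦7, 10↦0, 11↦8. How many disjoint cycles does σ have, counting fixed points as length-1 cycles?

2

Cycle decomposition: (0 1 9 7 6 5 2 3 4 10) (8 11).
2 cycles.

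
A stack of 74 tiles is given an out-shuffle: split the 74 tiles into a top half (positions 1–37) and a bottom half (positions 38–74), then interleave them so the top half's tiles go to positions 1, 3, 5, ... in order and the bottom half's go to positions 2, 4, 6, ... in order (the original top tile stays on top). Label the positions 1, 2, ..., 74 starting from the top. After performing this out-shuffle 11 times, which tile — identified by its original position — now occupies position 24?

25

Work backwards from position 24, undoing one out-shuffle at a time:
24 ← 49 ← 25 ← 13 ← 7 ← 4 ← 39 ← 20 ← 47 ← 24 ← 49 ← 25
So the tile now at position 24 started at position 25.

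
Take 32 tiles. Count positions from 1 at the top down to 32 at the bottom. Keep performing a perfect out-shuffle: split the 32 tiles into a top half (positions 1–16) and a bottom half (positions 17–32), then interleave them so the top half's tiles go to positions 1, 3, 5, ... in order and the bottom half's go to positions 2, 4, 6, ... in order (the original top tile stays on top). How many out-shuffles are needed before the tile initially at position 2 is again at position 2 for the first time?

Follow position 2 under repeated out-shuffles:
2 → 3 → 5 → 9 → 17 → 2
It first returns after 5 out-shuffles.

5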